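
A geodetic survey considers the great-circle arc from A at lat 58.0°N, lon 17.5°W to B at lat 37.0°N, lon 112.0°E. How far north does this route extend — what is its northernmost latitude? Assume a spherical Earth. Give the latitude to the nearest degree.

The great circle lies in the plane with unit normal n̂ = (p₁ × p₂)/|p₁ × p₂|.
Here n̂_z ≈ +0.336; the vertex latitude is φ_max = arccos|n̂_z| ≈ 70.3°.
Check via Clairaut: cos φ_max = |cos φ₁| · sin C = cos(58.0°)·sin(39.4°) ≈ 0.336, again giving ≈ 70.3°.

≈ 70°N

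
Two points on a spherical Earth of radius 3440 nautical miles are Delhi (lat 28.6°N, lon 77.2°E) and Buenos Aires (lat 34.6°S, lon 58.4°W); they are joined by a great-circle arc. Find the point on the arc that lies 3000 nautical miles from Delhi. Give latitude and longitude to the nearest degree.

Convert each endpoint to a unit vector on the sphere (x = cos φ cos λ, y = cos φ sin λ, z = sin φ).
The central angle between the endpoints is δ = arccos(p₁·p₂) ≈ 2.479 rad (142.0°). The total great-circle distance is δ·R ≈ 2.479 × 3440 ≈ 8526 nmi, so the target fraction is f = 3000/8526 ≈ 0.352.
Interpolate at f ≈ 0.352 with slerp weights a = sin((1−f)δ)/sin δ ≈ 1.624, b = sin(fδ)/sin δ ≈ 1.244.
p = a·p₁ + b·p₂ ≈ (0.852, 0.518, 0.071); φ = arcsin(p_z) ≈ 4.06°, λ = atan2(p_y, p_x) ≈ 31.29°.

≈ lat 4°N, lon 31°E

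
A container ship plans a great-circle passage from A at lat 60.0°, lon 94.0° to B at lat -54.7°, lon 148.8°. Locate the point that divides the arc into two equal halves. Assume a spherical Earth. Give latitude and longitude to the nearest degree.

Write both endpoints as unit vectors p₁, p₂ with components (cos φ cos λ, cos φ sin λ, sin φ).
The central angle between the endpoints is δ = arccos(p₁·p₂) ≈ 2.142 rad (122.7°).
Interpolate at f = 1/2 with slerp weights a = sin((1−f)δ)/sin δ ≈ 1.043, b = sin(fδ)/sin δ ≈ 1.043.
p = a·p₁ + b·p₂ ≈ (-0.552, 0.832, 0.052); φ = arcsin(p_z) ≈ 2.98°, λ = atan2(p_y, p_x) ≈ 123.54°.

≈ lat 3°, lon 124°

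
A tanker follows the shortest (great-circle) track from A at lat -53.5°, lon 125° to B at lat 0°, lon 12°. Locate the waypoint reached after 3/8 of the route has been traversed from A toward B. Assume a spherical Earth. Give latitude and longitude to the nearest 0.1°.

Write both endpoints as unit vectors p₁, p₂ with components (cos φ cos λ, cos φ sin λ, sin φ).
The central angle between the endpoints is δ = arccos(p₁·p₂) ≈ 1.805 rad (103.4°).
Interpolate at f = 3/8 with slerp weights a = sin((1−f)δ)/sin δ ≈ 0.929, b = sin(fδ)/sin δ ≈ 0.644.
p = a·p₁ + b·p₂ ≈ (0.313, 0.587, -0.747); φ = arcsin(p_z) ≈ -48.32°, λ = atan2(p_y, p_x) ≈ 61.92°.

≈ lat -48.3°, lon 61.9°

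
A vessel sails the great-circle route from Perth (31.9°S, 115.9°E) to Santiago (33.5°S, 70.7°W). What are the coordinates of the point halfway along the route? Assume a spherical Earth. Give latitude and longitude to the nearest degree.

≈ 85°S, 166°W

Write both endpoints as unit vectors p₁, p₂ with components (cos φ cos λ, cos φ sin λ, sin φ).
The central angle between the endpoints is δ = arccos(p₁·p₂) ≈ 1.995 rad (114.3°).
Interpolate at f = 1/2 with slerp weights a = sin((1−f)δ)/sin δ ≈ 0.922, b = sin(fδ)/sin δ ≈ 0.922.
p = a·p₁ + b·p₂ ≈ (-0.088, -0.021, -0.996); φ = arcsin(p_z) ≈ -84.82°, λ = atan2(p_y, p_x) ≈ -166.24°.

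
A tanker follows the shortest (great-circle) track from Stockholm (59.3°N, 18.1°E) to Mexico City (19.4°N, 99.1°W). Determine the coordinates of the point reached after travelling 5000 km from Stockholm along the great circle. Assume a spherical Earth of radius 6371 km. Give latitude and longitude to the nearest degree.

From cos δ = sin φ₁ sin φ₂ + cos φ₁ cos φ₂ cos Δλ, the central angle is δ ≈ 1.505 rad (86.2°). The total great-circle distance is δ·R ≈ 1.505 × 6371 ≈ 9590 km, so the target fraction is f = 5000/9590 ≈ 0.521.
Interpolate at f ≈ 0.521 with slerp weights a = sin((1−f)δ)/sin δ ≈ 0.661, b = sin(fδ)/sin δ ≈ 0.708.
p = a·p₁ + b·p₂ ≈ (0.215, -0.555, 0.804); φ = arcsin(p_z) ≈ 53.49°, λ = atan2(p_y, p_x) ≈ -68.80°.

≈ (53°N, 69°W)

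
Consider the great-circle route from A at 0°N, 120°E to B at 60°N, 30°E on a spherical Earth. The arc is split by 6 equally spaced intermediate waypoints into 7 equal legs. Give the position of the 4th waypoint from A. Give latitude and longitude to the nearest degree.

Write both endpoints as unit vectors p₁, p₂ with components (cos φ cos λ, cos φ sin λ, sin φ).
The central angle between the endpoints is δ = arccos(p₁·p₂) ≈ 1.571 rad (90.0°).
Interpolate at f = 4/7 with slerp weights a = sin((1−f)δ)/sin δ ≈ 0.623, b = sin(fδ)/sin δ ≈ 0.782.
p = a·p₁ + b·p₂ ≈ (0.027, 0.735, 0.677); φ = arcsin(p_z) ≈ 42.62°, λ = atan2(p_y, p_x) ≈ 87.91°.

≈ 43°N, 88°E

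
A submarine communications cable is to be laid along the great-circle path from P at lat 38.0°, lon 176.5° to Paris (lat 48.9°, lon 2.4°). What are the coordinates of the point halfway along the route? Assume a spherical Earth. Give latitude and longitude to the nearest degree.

≈ lat 84°, lon 150°

Write both endpoints as unit vectors p₁, p₂ with components (cos φ cos λ, cos φ sin λ, sin φ).
The central angle between the endpoints is δ = arccos(p₁·p₂) ≈ 1.622 rad (92.9°).
Interpolate at f = 1/2 with slerp weights a = sin((1−f)δ)/sin δ ≈ 0.726, b = sin(fδ)/sin δ ≈ 0.726.
p = a·p₁ + b·p₂ ≈ (-0.094, 0.055, 0.994); φ = arcsin(p_z) ≈ 83.74°, λ = atan2(p_y, p_x) ≈ 149.76°.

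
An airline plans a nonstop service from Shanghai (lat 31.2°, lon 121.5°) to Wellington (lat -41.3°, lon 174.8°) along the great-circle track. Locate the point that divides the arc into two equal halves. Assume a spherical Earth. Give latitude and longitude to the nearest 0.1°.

≈ lat -5.6°, lon 146.3°

Convert each endpoint to a unit vector on the sphere (x = cos φ cos λ, y = cos φ sin λ, z = sin φ).
The central angle between the endpoints is δ = arccos(p₁·p₂) ≈ 1.529 rad (87.6°).
Interpolate at f = 1/2 with slerp weights a = sin((1−f)δ)/sin δ ≈ 0.693, b = sin(fδ)/sin δ ≈ 0.693.
p = a·p₁ + b·p₂ ≈ (-0.828, 0.552, -0.098); φ = arcsin(p_z) ≈ -5.64°, λ = atan2(p_y, p_x) ≈ 146.29°.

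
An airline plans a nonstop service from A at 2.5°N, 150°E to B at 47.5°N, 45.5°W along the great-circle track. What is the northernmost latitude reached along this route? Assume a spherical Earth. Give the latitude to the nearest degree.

The great circle lies in the plane with unit normal n̂ = (p₁ × p₂)/|p₁ × p₂|.
Here n̂_z ≈ +0.229; the vertex latitude is φ_max = arccos|n̂_z| ≈ 76.7°.

≈ 77°N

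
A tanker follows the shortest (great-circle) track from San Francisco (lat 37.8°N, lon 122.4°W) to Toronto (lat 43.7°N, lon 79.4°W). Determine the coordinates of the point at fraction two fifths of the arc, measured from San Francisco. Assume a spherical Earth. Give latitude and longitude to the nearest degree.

Write both endpoints as unit vectors p₁, p₂ with components (cos φ cos λ, cos φ sin λ, sin φ).
The central angle between the endpoints is δ = arccos(p₁·p₂) ≈ 0.571 rad (32.7°).
Interpolate at f = 2/5 with slerp weights a = sin((1−f)δ)/sin δ ≈ 0.622, b = sin(fδ)/sin δ ≈ 0.419.
p = a·p₁ + b·p₂ ≈ (-0.207, -0.712, 0.670); φ = arcsin(p_z) ≈ 42.10°, λ = atan2(p_y, p_x) ≈ -106.24°.

≈ lat 42°N, lon 106°W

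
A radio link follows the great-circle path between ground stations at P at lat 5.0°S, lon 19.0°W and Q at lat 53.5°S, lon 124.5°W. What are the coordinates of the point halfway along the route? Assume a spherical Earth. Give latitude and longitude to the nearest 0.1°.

≈ lat 41.3°S, lon 53.4°W

Write both endpoints as unit vectors p₁, p₂ with components (cos φ cos λ, cos φ sin λ, sin φ).
The central angle between the endpoints is δ = arccos(p₁·p₂) ≈ 1.659 rad (95.1°).
Interpolate at f = 1/2 with slerp weights a = sin((1−f)δ)/sin δ ≈ 0.741, b = sin(fδ)/sin δ ≈ 0.741.
p = a·p₁ + b·p₂ ≈ (0.448, -0.603, -0.660); φ = arcsin(p_z) ≈ -41.29°, λ = atan2(p_y, p_x) ≈ -53.40°.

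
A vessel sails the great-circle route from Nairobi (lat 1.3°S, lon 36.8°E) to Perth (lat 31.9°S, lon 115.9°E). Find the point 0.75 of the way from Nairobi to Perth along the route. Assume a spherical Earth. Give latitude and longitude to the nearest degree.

Convert each endpoint to a unit vector on the sphere (x = cos φ cos λ, y = cos φ sin λ, z = sin φ).
The central angle between the endpoints is δ = arccos(p₁·p₂) ≈ 1.397 rad (80.1°).
Interpolate at f = 0.75 with slerp weights a = sin((1−f)δ)/sin δ ≈ 0.348, b = sin(fδ)/sin δ ≈ 0.880.
p = a·p₁ + b·p₂ ≈ (-0.048, 0.880, -0.473); φ = arcsin(p_z) ≈ -28.21°, λ = atan2(p_y, p_x) ≈ 93.12°.

≈ lat 28°S, lon 93°E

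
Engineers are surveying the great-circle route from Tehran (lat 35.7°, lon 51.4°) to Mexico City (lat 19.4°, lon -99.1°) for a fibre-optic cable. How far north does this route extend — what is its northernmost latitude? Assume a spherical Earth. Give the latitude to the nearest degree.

≈ 65°

The great circle lies in the plane with unit normal n̂ = (p₁ × p₂)/|p₁ × p₂|.
Here n̂_z ≈ -0.428; the vertex latitude is φ_max = arccos|n̂_z| ≈ 64.7°.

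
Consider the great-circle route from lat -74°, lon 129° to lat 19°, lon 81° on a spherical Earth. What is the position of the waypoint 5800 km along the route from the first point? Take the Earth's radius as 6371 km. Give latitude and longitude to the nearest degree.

≈ lat -26°, lon 90°

Write both endpoints as unit vectors p₁, p₂ with components (cos φ cos λ, cos φ sin λ, sin φ).
The central angle between the endpoints is δ = arccos(p₁·p₂) ≈ 1.710 rad (98.0°). The total great-circle distance is δ·R ≈ 1.710 × 6371 ≈ 10893 km, so the target fraction is f = 5800/10893 ≈ 0.532.
Interpolate at f ≈ 0.532 with slerp weights a = sin((1−f)δ)/sin δ ≈ 0.724, b = sin(fδ)/sin δ ≈ 0.797.
p = a·p₁ + b·p₂ ≈ (-0.008, 0.900, -0.436); φ = arcsin(p_z) ≈ -25.87°, λ = atan2(p_y, p_x) ≈ 90.49°.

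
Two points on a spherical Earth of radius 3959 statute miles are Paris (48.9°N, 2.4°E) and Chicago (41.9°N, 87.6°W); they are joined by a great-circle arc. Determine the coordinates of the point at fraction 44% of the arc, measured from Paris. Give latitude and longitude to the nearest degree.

The haversine formula gives a central angle δ ≈ 1.043 rad (59.8°) between the endpoints.
Interpolate at f = 0.44 with slerp weights a = sin((1−f)δ)/sin δ ≈ 0.638, b = sin(fδ)/sin δ ≈ 0.513.
p = a·p₁ + b·p₂ ≈ (0.435, -0.364, 0.824); φ = arcsin(p_z) ≈ 55.44°, λ = atan2(p_y, p_x) ≈ -39.89°.

≈ (55°N, 40°W)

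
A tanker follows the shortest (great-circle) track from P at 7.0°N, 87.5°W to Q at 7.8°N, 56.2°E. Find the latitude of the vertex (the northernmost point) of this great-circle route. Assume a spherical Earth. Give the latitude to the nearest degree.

The great circle lies in the plane with unit normal n̂ = (p₁ × p₂)/|p₁ × p₂|.
Here n̂_z ≈ +0.923; the vertex latitude is φ_max = arccos|n̂_z| ≈ 22.6°.
Check via Clairaut: cos φ_max = |cos φ₁| · sin C = cos(7.0°)·sin(68.4°) ≈ 0.923, again giving ≈ 22.6°.

≈ 23°N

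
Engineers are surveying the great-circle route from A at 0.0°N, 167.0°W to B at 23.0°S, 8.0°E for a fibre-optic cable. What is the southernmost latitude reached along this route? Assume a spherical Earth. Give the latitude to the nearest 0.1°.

The great circle lies in the plane with unit normal n̂ = (p₁ × p₂)/|p₁ × p₂|.
Here n̂_z ≈ +0.201; the vertex latitude is φ_max = arccos|n̂_z| ≈ 78.4°.

≈ 78.4°S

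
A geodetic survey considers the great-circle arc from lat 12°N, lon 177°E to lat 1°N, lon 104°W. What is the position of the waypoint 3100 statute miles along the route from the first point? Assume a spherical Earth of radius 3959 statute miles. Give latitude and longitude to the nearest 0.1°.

≈ lat 7.6°N, lon 137.6°W

Write both endpoints as unit vectors p₁, p₂ with components (cos φ cos λ, cos φ sin λ, sin φ).
The central angle between the endpoints is δ = arccos(p₁·p₂) ≈ 1.379 rad (79.0°). The total great-circle distance is δ·R ≈ 1.379 × 3959 ≈ 5461 mi, so the target fraction is f = 3100/5461 ≈ 0.568.
Interpolate at f ≈ 0.568 with slerp weights a = sin((1−f)δ)/sin δ ≈ 0.572, b = sin(fδ)/sin δ ≈ 0.719.
p = a·p₁ + b·p₂ ≈ (-0.733, -0.668, 0.131); φ = arcsin(p_z) ≈ 7.56°, λ = atan2(p_y, p_x) ≈ -137.65°.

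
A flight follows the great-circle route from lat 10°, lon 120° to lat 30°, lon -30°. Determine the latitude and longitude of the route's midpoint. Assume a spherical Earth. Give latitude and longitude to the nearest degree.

The haversine formula gives a central angle δ ≈ 2.281 rad (130.7°) between the endpoints.
Interpolate at f = 1/2 with slerp weights a = sin((1−f)δ)/sin δ ≈ 1.198, b = sin(fδ)/sin δ ≈ 1.198.
p = a·p₁ + b·p₂ ≈ (0.309, 0.503, 0.807); φ = arcsin(p_z) ≈ 53.83°, λ = atan2(p_y, p_x) ≈ 58.47°.

≈ lat 54°, lon 58°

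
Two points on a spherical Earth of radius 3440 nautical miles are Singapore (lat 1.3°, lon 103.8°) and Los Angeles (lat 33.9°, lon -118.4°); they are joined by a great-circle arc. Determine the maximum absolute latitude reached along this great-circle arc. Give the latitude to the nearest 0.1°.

The great circle lies in the plane with unit normal n̂ = (p₁ × p₂)/|p₁ × p₂|.
Here n̂_z ≈ +0.698; the vertex latitude is φ_max = arccos|n̂_z| ≈ 45.7°.
Check via Clairaut: cos φ_max = |cos φ₁| · sin C = cos(1.3°)·sin(44.3°) ≈ 0.698, again giving ≈ 45.7°.

≈ 45.7°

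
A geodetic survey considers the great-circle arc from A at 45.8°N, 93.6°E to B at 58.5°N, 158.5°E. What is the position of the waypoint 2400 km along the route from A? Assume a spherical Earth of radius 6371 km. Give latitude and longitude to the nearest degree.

From cos δ = sin φ₁ sin φ₂ + cos φ₁ cos φ₂ cos Δλ, the central angle is δ ≈ 0.699 rad (40.0°). The total great-circle distance is δ·R ≈ 0.699 × 6371 ≈ 4450 km, so the target fraction is f = 2400/4450 ≈ 0.539.
Interpolate at f ≈ 0.539 with slerp weights a = sin((1−f)δ)/sin δ ≈ 0.492, b = sin(fδ)/sin δ ≈ 0.572.
p = a·p₁ + b·p₂ ≈ (-0.300, 0.452, 0.840); φ = arcsin(p_z) ≈ 57.17°, λ = atan2(p_y, p_x) ≈ 123.55°.

≈ 57°N, 124°E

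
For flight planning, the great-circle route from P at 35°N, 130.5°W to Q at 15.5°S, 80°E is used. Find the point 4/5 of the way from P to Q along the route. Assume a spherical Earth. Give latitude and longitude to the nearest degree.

≈ 4°N, 102°E

From cos δ = sin φ₁ sin φ₂ + cos φ₁ cos φ₂ cos Δλ, the central angle is δ ≈ 2.556 rad (146.5°).
Interpolate at f = 4/5 with slerp weights a = sin((1−f)δ)/sin δ ≈ 0.885, b = sin(fδ)/sin δ ≈ 1.610.
p = a·p₁ + b·p₂ ≈ (-0.202, 0.976, 0.078); φ = arcsin(p_z) ≈ 4.45°, λ = atan2(p_y, p_x) ≈ 101.66°.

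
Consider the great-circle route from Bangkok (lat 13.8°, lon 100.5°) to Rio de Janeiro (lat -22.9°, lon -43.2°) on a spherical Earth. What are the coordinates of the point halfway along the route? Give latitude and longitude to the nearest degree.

Write both endpoints as unit vectors p₁, p₂ with components (cos φ cos λ, cos φ sin λ, sin φ).
The central angle between the endpoints is δ = arccos(p₁·p₂) ≈ 2.521 rad (144.5°).
Interpolate at f = 1/2 with slerp weights a = sin((1−f)δ)/sin δ ≈ 1.639, b = sin(fδ)/sin δ ≈ 1.639.
p = a·p₁ + b·p₂ ≈ (0.810, 0.531, -0.247); φ = arcsin(p_z) ≈ -14.29°, λ = atan2(p_y, p_x) ≈ 33.25°.

≈ lat -14°, lon 33°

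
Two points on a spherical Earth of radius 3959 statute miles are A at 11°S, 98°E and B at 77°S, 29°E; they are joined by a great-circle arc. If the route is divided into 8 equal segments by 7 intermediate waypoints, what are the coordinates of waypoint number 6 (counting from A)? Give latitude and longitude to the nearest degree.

Write both endpoints as unit vectors p₁, p₂ with components (cos φ cos λ, cos φ sin λ, sin φ).
The central angle between the endpoints is δ = arccos(p₁·p₂) ≈ 1.303 rad (74.6°).
Interpolate at f = 6/8 with slerp weights a = sin((1−f)δ)/sin δ ≈ 0.332, b = sin(fδ)/sin δ ≈ 0.860.
p = a·p₁ + b·p₂ ≈ (0.124, 0.416, -0.901); φ = arcsin(p_z) ≈ -64.26°, λ = atan2(p_y, p_x) ≈ 73.44°.

≈ 64°S, 73°E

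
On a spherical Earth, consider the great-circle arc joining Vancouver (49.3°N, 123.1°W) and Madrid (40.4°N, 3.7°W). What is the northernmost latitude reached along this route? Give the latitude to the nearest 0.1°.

≈ 63.5°N

The great circle lies in the plane with unit normal n̂ = (p₁ × p₂)/|p₁ × p₂|.
Here n̂_z ≈ +0.447; the vertex latitude is φ_max = arccos|n̂_z| ≈ 63.5°.
Check via Clairaut: cos φ_max = |cos φ₁| · sin C = cos(49.3°)·sin(43.2°) ≈ 0.447, again giving ≈ 63.5°.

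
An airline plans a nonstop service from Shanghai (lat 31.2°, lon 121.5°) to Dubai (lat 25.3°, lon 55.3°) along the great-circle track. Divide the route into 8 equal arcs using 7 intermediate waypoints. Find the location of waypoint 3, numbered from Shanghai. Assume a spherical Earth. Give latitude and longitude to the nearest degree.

Write both endpoints as unit vectors p₁, p₂ with components (cos φ cos λ, cos φ sin λ, sin φ).
The central angle between the endpoints is δ = arccos(p₁·p₂) ≈ 1.008 rad (57.8°).
Interpolate at f = 3/8 with slerp weights a = sin((1−f)δ)/sin δ ≈ 0.697, b = sin(fδ)/sin δ ≈ 0.436.
p = a·p₁ + b·p₂ ≈ (-0.087, 0.832, 0.547); φ = arcsin(p_z) ≈ 33.19°, λ = atan2(p_y, p_x) ≈ 95.95°.

≈ lat 33°, lon 96°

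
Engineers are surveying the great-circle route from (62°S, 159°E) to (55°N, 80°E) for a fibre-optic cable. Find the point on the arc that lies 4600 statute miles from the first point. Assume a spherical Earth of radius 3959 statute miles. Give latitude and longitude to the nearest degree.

≈ (4°S, 115°E)

The haversine formula gives a central angle δ ≈ 2.308 rad (132.2°) between the endpoints. The total great-circle distance is δ·R ≈ 2.308 × 3959 ≈ 9136 mi, so the target fraction is f = 4600/9136 ≈ 0.504.
Interpolate at f ≈ 0.504 with slerp weights a = sin((1−f)δ)/sin δ ≈ 1.230, b = sin(fδ)/sin δ ≈ 1.239.
p = a·p₁ + b·p₂ ≈ (-0.416, 0.907, -0.071); φ = arcsin(p_z) ≈ -4.08°, λ = atan2(p_y, p_x) ≈ 114.63°.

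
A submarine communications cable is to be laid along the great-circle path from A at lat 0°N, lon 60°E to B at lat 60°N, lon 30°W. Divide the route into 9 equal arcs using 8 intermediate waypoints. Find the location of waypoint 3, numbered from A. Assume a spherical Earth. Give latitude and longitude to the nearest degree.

The haversine formula gives a central angle δ ≈ 1.571 rad (90.0°) between the endpoints.
Interpolate at f = 3/9 with slerp weights a = sin((1−f)δ)/sin δ ≈ 0.866, b = sin(fδ)/sin δ ≈ 0.500.
p = a·p₁ + b·p₂ ≈ (0.650, 0.625, 0.433); φ = arcsin(p_z) ≈ 25.66°, λ = atan2(p_y, p_x) ≈ 43.90°.

≈ lat 26°N, lon 44°E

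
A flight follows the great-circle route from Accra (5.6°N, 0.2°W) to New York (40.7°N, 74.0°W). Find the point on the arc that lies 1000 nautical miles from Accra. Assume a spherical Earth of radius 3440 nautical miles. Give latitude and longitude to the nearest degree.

≈ 16°N, 13°W

Write both endpoints as unit vectors p₁, p₂ with components (cos φ cos λ, cos φ sin λ, sin φ).
The central angle between the endpoints is δ = arccos(p₁·p₂) ≈ 1.293 rad (74.1°). The total great-circle distance is δ·R ≈ 1.293 × 3440 ≈ 4448 nmi, so the target fraction is f = 1000/4448 ≈ 0.225.
Interpolate at f ≈ 0.225 with slerp weights a = sin((1−f)δ)/sin δ ≈ 0.876, b = sin(fδ)/sin δ ≈ 0.298.
p = a·p₁ + b·p₂ ≈ (0.934, -0.220, 0.280); φ = arcsin(p_z) ≈ 16.25°, λ = atan2(p_y, p_x) ≈ -13.26°.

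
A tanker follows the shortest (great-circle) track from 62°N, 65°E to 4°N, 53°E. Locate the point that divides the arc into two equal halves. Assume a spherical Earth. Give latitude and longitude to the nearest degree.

From cos δ = sin φ₁ sin φ₂ + cos φ₁ cos φ₂ cos Δλ, the central angle is δ ≈ 1.024 rad (58.7°).
Interpolate at f = 1/2 with slerp weights a = sin((1−f)δ)/sin δ ≈ 0.574, b = sin(fδ)/sin δ ≈ 0.574.
p = a·p₁ + b·p₂ ≈ (0.458, 0.701, 0.546); φ = arcsin(p_z) ≈ 33.13°, λ = atan2(p_y, p_x) ≈ 56.83°.

≈ 33°N, 57°E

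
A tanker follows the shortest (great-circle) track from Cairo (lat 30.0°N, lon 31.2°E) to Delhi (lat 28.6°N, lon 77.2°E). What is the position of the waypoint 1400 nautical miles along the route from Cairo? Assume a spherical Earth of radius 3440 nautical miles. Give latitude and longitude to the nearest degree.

≈ lat 31°N, lon 58°E

Write both endpoints as unit vectors p₁, p₂ with components (cos φ cos λ, cos φ sin λ, sin φ).
The central angle between the endpoints is δ = arccos(p₁·p₂) ≈ 0.696 rad (39.9°). The total great-circle distance is δ·R ≈ 0.696 × 3440 ≈ 2394 nmi, so the target fraction is f = 1400/2394 ≈ 0.585.
Interpolate at f ≈ 0.585 with slerp weights a = sin((1−f)δ)/sin δ ≈ 0.444, b = sin(fδ)/sin δ ≈ 0.618.
p = a·p₁ + b·p₂ ≈ (0.449, 0.728, 0.518); φ = arcsin(p_z) ≈ 31.18°, λ = atan2(p_y, p_x) ≈ 58.32°.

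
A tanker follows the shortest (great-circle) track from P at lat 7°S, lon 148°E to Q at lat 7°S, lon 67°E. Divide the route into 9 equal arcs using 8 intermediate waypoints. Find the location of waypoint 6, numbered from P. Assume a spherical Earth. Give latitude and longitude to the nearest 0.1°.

≈ lat 8.9°S, lon 94.0°E

Convert each endpoint to a unit vector on the sphere (x = cos φ cos λ, y = cos φ sin λ, z = sin φ).
The central angle between the endpoints is δ = arccos(p₁·p₂) ≈ 1.401 rad (80.3°).
Interpolate at f = 6/9 with slerp weights a = sin((1−f)δ)/sin δ ≈ 0.457, b = sin(fδ)/sin δ ≈ 0.816.
p = a·p₁ + b·p₂ ≈ (-0.068, 0.986, -0.155); φ = arcsin(p_z) ≈ -8.92°, λ = atan2(p_y, p_x) ≈ 93.95°.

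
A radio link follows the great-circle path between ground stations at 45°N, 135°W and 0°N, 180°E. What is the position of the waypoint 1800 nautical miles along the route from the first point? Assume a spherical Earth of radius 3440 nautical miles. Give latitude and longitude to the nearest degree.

The haversine formula gives a central angle δ ≈ 1.047 rad (60.0°) between the endpoints. The total great-circle distance is δ·R ≈ 1.047 × 3440 ≈ 3602 nmi, so the target fraction is f = 1800/3602 ≈ 0.500.
Interpolate at f ≈ 0.500 with slerp weights a = sin((1−f)δ)/sin δ ≈ 0.578, b = sin(fδ)/sin δ ≈ 0.577.
p = a·p₁ + b·p₂ ≈ (-0.866, -0.289, 0.408); φ = arcsin(p_z) ≈ 24.11°, λ = atan2(p_y, p_x) ≈ -161.55°.

≈ 24°N, 162°W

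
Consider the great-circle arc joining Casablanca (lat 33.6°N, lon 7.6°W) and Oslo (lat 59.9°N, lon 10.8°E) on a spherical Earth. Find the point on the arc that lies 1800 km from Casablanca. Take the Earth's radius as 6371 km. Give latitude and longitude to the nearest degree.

≈ lat 49°N, lon 0°E

From cos δ = sin φ₁ sin φ₂ + cos φ₁ cos φ₂ cos Δλ, the central angle is δ ≈ 0.505 rad (28.9°). The total great-circle distance is δ·R ≈ 0.505 × 6371 ≈ 3218 km, so the target fraction is f = 1800/3218 ≈ 0.559.
Interpolate at f ≈ 0.559 with slerp weights a = sin((1−f)δ)/sin δ ≈ 0.456, b = sin(fδ)/sin δ ≈ 0.576.
p = a·p₁ + b·p₂ ≈ (0.660, 0.004, 0.751); φ = arcsin(p_z) ≈ 48.67°, λ = atan2(p_y, p_x) ≈ 0.34°.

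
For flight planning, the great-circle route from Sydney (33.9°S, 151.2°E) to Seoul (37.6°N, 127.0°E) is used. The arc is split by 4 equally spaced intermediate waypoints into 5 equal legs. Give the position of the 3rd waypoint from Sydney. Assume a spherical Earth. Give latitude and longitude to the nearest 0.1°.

≈ 9.1°N, 137.3°E

Convert each endpoint to a unit vector on the sphere (x = cos φ cos λ, y = cos φ sin λ, z = sin φ).
The central angle between the endpoints is δ = arccos(p₁·p₂) ≈ 1.308 rad (75.0°).
Interpolate at f = 3/5 with slerp weights a = sin((1−f)δ)/sin δ ≈ 0.517, b = sin(fδ)/sin δ ≈ 0.732.
p = a·p₁ + b·p₂ ≈ (-0.725, 0.670, 0.158); φ = arcsin(p_z) ≈ 9.09°, λ = atan2(p_y, p_x) ≈ 137.27°.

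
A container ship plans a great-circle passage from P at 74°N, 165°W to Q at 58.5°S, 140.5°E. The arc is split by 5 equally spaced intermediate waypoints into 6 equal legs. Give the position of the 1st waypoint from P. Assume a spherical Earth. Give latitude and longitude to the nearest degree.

≈ 53°N, 171°E

The haversine formula gives a central angle δ ≈ 2.398 rad (137.4°) between the endpoints.
Interpolate at f = 1/6 with slerp weights a = sin((1−f)δ)/sin δ ≈ 1.344, b = sin(fδ)/sin δ ≈ 0.575.
p = a·p₁ + b·p₂ ≈ (-0.590, 0.095, 0.802); φ = arcsin(p_z) ≈ 53.33°, λ = atan2(p_y, p_x) ≈ 170.84°.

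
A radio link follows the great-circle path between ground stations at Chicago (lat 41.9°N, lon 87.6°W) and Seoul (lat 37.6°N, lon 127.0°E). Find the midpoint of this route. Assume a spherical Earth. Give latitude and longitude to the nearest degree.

≈ lat 70°N, lon 166°W

The haversine formula gives a central angle δ ≈ 1.649 rad (94.5°) between the endpoints.
Interpolate at f = 1/2 with slerp weights a = sin((1−f)δ)/sin δ ≈ 0.736, b = sin(fδ)/sin δ ≈ 0.736.
p = a·p₁ + b·p₂ ≈ (-0.328, -0.082, 0.941); φ = arcsin(p_z) ≈ 70.23°, λ = atan2(p_y, p_x) ≈ -166.02°.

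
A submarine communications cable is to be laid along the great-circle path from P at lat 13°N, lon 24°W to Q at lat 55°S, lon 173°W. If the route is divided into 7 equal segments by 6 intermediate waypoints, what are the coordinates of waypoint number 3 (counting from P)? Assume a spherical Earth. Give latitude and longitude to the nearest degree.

≈ lat 38°S, lon 49°W

The haversine formula gives a central angle δ ≈ 2.296 rad (131.6°) between the endpoints.
Interpolate at f = 3/7 with slerp weights a = sin((1−f)δ)/sin δ ≈ 1.292, b = sin(fδ)/sin δ ≈ 1.113.
p = a·p₁ + b·p₂ ≈ (0.516, -0.590, -0.621); φ = arcsin(p_z) ≈ -38.38°, λ = atan2(p_y, p_x) ≈ -48.79°.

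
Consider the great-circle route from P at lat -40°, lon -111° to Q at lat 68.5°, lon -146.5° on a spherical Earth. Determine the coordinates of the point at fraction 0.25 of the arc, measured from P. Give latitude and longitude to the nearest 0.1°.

Convert each endpoint to a unit vector on the sphere (x = cos φ cos λ, y = cos φ sin λ, z = sin φ).
The central angle between the endpoints is δ = arccos(p₁·p₂) ≈ 1.949 rad (111.7°).
Interpolate at f = 0.25 with slerp weights a = sin((1−f)δ)/sin δ ≈ 1.070, b = sin(fδ)/sin δ ≈ 0.504.
p = a·p₁ + b·p₂ ≈ (-0.448, -0.867, -0.219); φ = arcsin(p_z) ≈ -12.64°, λ = atan2(p_y, p_x) ≈ -117.31°.

≈ lat -12.6°, lon -117.3°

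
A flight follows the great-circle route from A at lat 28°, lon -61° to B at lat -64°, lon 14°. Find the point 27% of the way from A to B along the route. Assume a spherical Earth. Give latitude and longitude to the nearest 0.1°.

≈ lat 1.3°, lon -48.3°

From cos δ = sin φ₁ sin φ₂ + cos φ₁ cos φ₂ cos Δλ, the central angle is δ ≈ 1.898 rad (108.8°).
Interpolate at f = 0.27 with slerp weights a = sin((1−f)δ)/sin δ ≈ 1.038, b = sin(fδ)/sin δ ≈ 0.518.
p = a·p₁ + b·p₂ ≈ (0.665, -0.747, 0.022); φ = arcsin(p_z) ≈ 1.25°, λ = atan2(p_y, p_x) ≈ -48.33°.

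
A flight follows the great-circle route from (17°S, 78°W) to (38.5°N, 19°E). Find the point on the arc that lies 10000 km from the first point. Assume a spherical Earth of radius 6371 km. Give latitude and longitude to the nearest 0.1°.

≈ (34.3°N, 0.1°W)

The haversine formula gives a central angle δ ≈ 1.848 rad (105.9°) between the endpoints. The total great-circle distance is δ·R ≈ 1.848 × 6371 ≈ 11771 km, so the target fraction is f = 10000/11771 ≈ 0.850.
Interpolate at f ≈ 0.850 with slerp weights a = sin((1−f)δ)/sin δ ≈ 0.285, b = sin(fδ)/sin δ ≈ 1.040.
p = a·p₁ + b·p₂ ≈ (0.826, -0.002, 0.564); φ = arcsin(p_z) ≈ 34.32°, λ = atan2(p_y, p_x) ≈ -0.13°.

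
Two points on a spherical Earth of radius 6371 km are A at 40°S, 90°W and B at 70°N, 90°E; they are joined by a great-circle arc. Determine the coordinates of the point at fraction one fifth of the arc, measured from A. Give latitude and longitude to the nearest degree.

≈ 10°S, 90°W

Write both endpoints as unit vectors p₁, p₂ with components (cos φ cos λ, cos φ sin λ, sin φ).
The central angle between the endpoints is δ = arccos(p₁·p₂) ≈ 2.618 rad (150.0°).
Interpolate at f = 1/5 with slerp weights a = sin((1−f)δ)/sin δ ≈ 1.732, b = sin(fδ)/sin δ ≈ 1.000.
p = a·p₁ + b·p₂ ≈ (0.000, -0.985, -0.174); φ = arcsin(p_z) ≈ -10.00°, λ = atan2(p_y, p_x) ≈ -90.00°.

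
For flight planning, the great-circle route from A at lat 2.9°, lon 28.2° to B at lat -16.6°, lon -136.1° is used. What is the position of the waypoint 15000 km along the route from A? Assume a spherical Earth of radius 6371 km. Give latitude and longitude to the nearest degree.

The haversine formula gives a central angle δ ≈ 2.781 rad (159.4°) between the endpoints. The total great-circle distance is δ·R ≈ 2.781 × 6371 ≈ 17721 km, so the target fraction is f = 15000/17721 ≈ 0.846.
Interpolate at f ≈ 0.846 with slerp weights a = sin((1−f)δ)/sin δ ≈ 1.175, b = sin(fδ)/sin δ ≈ 2.010.
p = a·p₁ + b·p₂ ≈ (-0.354, -0.781, -0.515); φ = arcsin(p_z) ≈ -30.98°, λ = atan2(p_y, p_x) ≈ -114.36°.

≈ lat -31°, lon -114°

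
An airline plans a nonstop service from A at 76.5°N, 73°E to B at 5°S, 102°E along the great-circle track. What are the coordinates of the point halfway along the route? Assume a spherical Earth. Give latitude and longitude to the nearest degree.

≈ 36°N, 97°E

Write both endpoints as unit vectors p₁, p₂ with components (cos φ cos λ, cos φ sin λ, sin φ).
The central angle between the endpoints is δ = arccos(p₁·p₂) ≈ 1.452 rad (83.2°).
Interpolate at f = 1/2 with slerp weights a = sin((1−f)δ)/sin δ ≈ 0.669, b = sin(fδ)/sin δ ≈ 0.669.
p = a·p₁ + b·p₂ ≈ (-0.093, 0.801, 0.592); φ = arcsin(p_z) ≈ 36.29°, λ = atan2(p_y, p_x) ≈ 96.61°.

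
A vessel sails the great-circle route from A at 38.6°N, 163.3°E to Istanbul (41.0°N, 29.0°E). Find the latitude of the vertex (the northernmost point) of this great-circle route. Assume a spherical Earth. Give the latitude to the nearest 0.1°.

The great circle lies in the plane with unit normal n̂ = (p₁ × p₂)/|p₁ × p₂|.
Here n̂_z ≈ -0.422; the vertex latitude is φ_max = arccos|n̂_z| ≈ 65.0°.
Check via Clairaut: cos φ_max = |cos φ₁| · sin C = cos(38.6°)·sin(32.7°) ≈ 0.422, again giving ≈ 65.0°.

≈ 65.0°N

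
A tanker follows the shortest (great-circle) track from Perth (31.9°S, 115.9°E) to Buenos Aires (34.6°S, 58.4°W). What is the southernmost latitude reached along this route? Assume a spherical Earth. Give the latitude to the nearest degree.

≈ 86°S

The great circle lies in the plane with unit normal n̂ = (p₁ × p₂)/|p₁ × p₂|.
Here n̂_z ≈ -0.076; the vertex latitude is φ_max = arccos|n̂_z| ≈ 85.7°.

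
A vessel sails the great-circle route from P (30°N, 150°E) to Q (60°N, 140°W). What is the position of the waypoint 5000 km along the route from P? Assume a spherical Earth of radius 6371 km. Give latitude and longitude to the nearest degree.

Convert each endpoint to a unit vector on the sphere (x = cos φ cos λ, y = cos φ sin λ, z = sin φ).
The central angle between the endpoints is δ = arccos(p₁·p₂) ≈ 0.951 rad (54.5°). The total great-circle distance is δ·R ≈ 0.951 × 6371 ≈ 6057 km, so the target fraction is f = 5000/6057 ≈ 0.826.
Interpolate at f ≈ 0.826 with slerp weights a = sin((1−f)δ)/sin δ ≈ 0.203, b = sin(fδ)/sin δ ≈ 0.868.
p = a·p₁ + b·p₂ ≈ (-0.485, -0.191, 0.853); φ = arcsin(p_z) ≈ 58.59°, λ = atan2(p_y, p_x) ≈ -158.47°.

≈ (59°N, 158°W)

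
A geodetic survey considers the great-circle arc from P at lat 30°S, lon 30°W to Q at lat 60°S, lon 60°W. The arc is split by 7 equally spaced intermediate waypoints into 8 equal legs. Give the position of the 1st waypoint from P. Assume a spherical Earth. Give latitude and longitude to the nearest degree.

≈ lat 34°S, lon 32°W

Write both endpoints as unit vectors p₁, p₂ with components (cos φ cos λ, cos φ sin λ, sin φ).
The central angle between the endpoints is δ = arccos(p₁·p₂) ≈ 0.630 rad (36.1°).
Interpolate at f = 1/8 with slerp weights a = sin((1−f)δ)/sin δ ≈ 0.889, b = sin(fδ)/sin δ ≈ 0.134.
p = a·p₁ + b·p₂ ≈ (0.700, -0.443, -0.560); φ = arcsin(p_z) ≈ -34.07°, λ = atan2(p_y, p_x) ≈ -32.31°.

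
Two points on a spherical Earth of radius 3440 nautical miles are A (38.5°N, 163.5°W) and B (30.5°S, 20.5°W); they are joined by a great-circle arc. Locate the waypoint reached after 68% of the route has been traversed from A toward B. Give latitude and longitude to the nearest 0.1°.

Convert each endpoint to a unit vector on the sphere (x = cos φ cos λ, y = cos φ sin λ, z = sin φ).
The central angle between the endpoints is δ = arccos(p₁·p₂) ≈ 2.595 rad (148.7°).
Interpolate at f = 0.68 with slerp weights a = sin((1−f)δ)/sin δ ≈ 1.421, b = sin(fδ)/sin δ ≈ 1.889.
p = a·p₁ + b·p₂ ≈ (0.458, -0.886, -0.074); φ = arcsin(p_z) ≈ -4.24°, λ = atan2(p_y, p_x) ≈ -62.66°.

≈ (4.2°S, 62.7°W)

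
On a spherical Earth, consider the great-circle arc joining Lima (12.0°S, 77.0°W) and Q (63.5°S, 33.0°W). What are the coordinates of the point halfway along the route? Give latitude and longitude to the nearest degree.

Convert each endpoint to a unit vector on the sphere (x = cos φ cos λ, y = cos φ sin λ, z = sin φ).
The central angle between the endpoints is δ = arccos(p₁·p₂) ≈ 1.047 rad (60.0°).
Interpolate at f = 1/2 with slerp weights a = sin((1−f)δ)/sin δ ≈ 0.577, b = sin(fδ)/sin δ ≈ 0.577.
p = a·p₁ + b·p₂ ≈ (0.343, -0.691, -0.637); φ = arcsin(p_z) ≈ -39.55°, λ = atan2(p_y, p_x) ≈ -63.58°.

≈ (40°S, 64°W)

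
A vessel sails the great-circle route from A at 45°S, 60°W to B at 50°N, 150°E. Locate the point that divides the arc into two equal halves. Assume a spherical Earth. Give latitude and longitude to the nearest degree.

≈ 9°N, 125°W

Write both endpoints as unit vectors p₁, p₂ with components (cos φ cos λ, cos φ sin λ, sin φ).
The central angle between the endpoints is δ = arccos(p₁·p₂) ≈ 2.780 rad (159.3°).
Interpolate at f = 1/2 with slerp weights a = sin((1−f)δ)/sin δ ≈ 2.780, b = sin(fδ)/sin δ ≈ 2.780.
p = a·p₁ + b·p₂ ≈ (-0.565, -0.809, 0.164); φ = arcsin(p_z) ≈ 9.43°, λ = atan2(p_y, p_x) ≈ -124.92°.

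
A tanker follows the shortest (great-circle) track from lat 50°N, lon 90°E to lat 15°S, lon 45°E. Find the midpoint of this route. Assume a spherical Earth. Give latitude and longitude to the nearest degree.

Write both endpoints as unit vectors p₁, p₂ with components (cos φ cos λ, cos φ sin λ, sin φ).
The central angle between the endpoints is δ = arccos(p₁·p₂) ≈ 1.328 rad (76.1°).
Interpolate at f = 1/2 with slerp weights a = sin((1−f)δ)/sin δ ≈ 0.635, b = sin(fδ)/sin δ ≈ 0.635.
p = a·p₁ + b·p₂ ≈ (0.434, 0.842, 0.322); φ = arcsin(p_z) ≈ 18.78°, λ = atan2(p_y, p_x) ≈ 62.74°.

≈ lat 19°N, lon 63°E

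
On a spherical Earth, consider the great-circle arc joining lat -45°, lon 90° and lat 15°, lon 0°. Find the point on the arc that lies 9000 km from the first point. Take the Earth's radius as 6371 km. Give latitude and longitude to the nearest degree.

≈ lat 1°, lon 14°

From cos δ = sin φ₁ sin φ₂ + cos φ₁ cos φ₂ cos Δλ, the central angle is δ ≈ 1.755 rad (100.5°). The total great-circle distance is δ·R ≈ 1.755 × 6371 ≈ 11180 km, so the target fraction is f = 9000/11180 ≈ 0.805.
Interpolate at f ≈ 0.805 with slerp weights a = sin((1−f)δ)/sin δ ≈ 0.341, b = sin(fδ)/sin δ ≈ 1.004.
p = a·p₁ + b·p₂ ≈ (0.970, 0.241, 0.019); φ = arcsin(p_z) ≈ 1.07°, λ = atan2(p_y, p_x) ≈ 13.97°.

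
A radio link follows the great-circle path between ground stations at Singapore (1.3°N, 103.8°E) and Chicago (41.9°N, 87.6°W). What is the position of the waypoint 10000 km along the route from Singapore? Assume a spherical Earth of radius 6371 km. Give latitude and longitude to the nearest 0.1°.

Write both endpoints as unit vectors p₁, p₂ with components (cos φ cos λ, cos φ sin λ, sin φ).
The central angle between the endpoints is δ = arccos(p₁·p₂) ≈ 2.366 rad (135.6°). The total great-circle distance is δ·R ≈ 2.366 × 6371 ≈ 15076 km, so the target fraction is f = 10000/15076 ≈ 0.663.
Interpolate at f ≈ 0.663 with slerp weights a = sin((1−f)δ)/sin δ ≈ 1.022, b = sin(fδ)/sin δ ≈ 1.429.
p = a·p₁ + b·p₂ ≈ (-0.199, -0.071, 0.977); φ = arcsin(p_z) ≈ 77.80°, λ = atan2(p_y, p_x) ≈ -160.50°.

≈ 77.8°N, 160.5°W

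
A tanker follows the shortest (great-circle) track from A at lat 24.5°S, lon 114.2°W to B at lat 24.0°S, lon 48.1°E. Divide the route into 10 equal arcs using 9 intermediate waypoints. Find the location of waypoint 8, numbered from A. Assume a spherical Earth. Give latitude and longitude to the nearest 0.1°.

Convert each endpoint to a unit vector on the sphere (x = cos φ cos λ, y = cos φ sin λ, z = sin φ).
The central angle between the endpoints is δ = arccos(p₁·p₂) ≈ 2.244 rad (128.6°).
Interpolate at f = 8/10 with slerp weights a = sin((1−f)δ)/sin δ ≈ 0.555, b = sin(fδ)/sin δ ≈ 1.247.
p = a·p₁ + b·p₂ ≈ (0.554, 0.387, -0.737); φ = arcsin(p_z) ≈ -47.49°, λ = atan2(p_y, p_x) ≈ 34.97°.

≈ lat 47.5°S, lon 35.0°E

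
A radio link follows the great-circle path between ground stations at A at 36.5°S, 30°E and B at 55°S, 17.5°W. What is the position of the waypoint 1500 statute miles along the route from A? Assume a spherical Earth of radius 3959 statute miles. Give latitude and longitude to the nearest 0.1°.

Write both endpoints as unit vectors p₁, p₂ with components (cos φ cos λ, cos φ sin λ, sin φ).
The central angle between the endpoints is δ = arccos(p₁·p₂) ≈ 0.646 rad (37.0°). The total great-circle distance is δ·R ≈ 0.646 × 3959 ≈ 2556 mi, so the target fraction is f = 1500/2556 ≈ 0.587.
Interpolate at f ≈ 0.587 with slerp weights a = sin((1−f)δ)/sin δ ≈ 0.438, b = sin(fδ)/sin δ ≈ 0.615.
p = a·p₁ + b·p₂ ≈ (0.641, 0.070, -0.764); φ = arcsin(p_z) ≈ -49.83°, λ = atan2(p_y, p_x) ≈ 6.23°.

≈ 49.8°S, 6.2°E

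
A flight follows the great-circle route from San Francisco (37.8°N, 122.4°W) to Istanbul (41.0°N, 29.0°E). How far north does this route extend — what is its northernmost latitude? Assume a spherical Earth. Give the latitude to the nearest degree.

The great circle lies in the plane with unit normal n̂ = (p₁ × p₂)/|p₁ × p₂|.
Here n̂_z ≈ +0.288; the vertex latitude is φ_max = arccos|n̂_z| ≈ 73.3°.
Check via Clairaut: cos φ_max = |cos φ₁| · sin C = cos(37.8°)·sin(21.3°) ≈ 0.288, again giving ≈ 73.3°.

≈ 73°N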